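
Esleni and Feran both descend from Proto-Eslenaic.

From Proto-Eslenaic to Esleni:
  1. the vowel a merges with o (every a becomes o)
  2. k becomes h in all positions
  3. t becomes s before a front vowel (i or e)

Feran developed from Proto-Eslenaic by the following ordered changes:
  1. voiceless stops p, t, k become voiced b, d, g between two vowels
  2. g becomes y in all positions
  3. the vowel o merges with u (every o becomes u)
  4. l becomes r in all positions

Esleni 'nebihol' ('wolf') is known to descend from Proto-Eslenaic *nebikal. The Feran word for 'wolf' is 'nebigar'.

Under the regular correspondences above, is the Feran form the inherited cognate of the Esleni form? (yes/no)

Derive the expected Feran reflex of *nebikal:
Feran: *nebikal > nebigal > nebiyal > nebiyar  (by intervocalic voicing, unconditioned shift, unconditioned shift)
The regular Feran reflex would be 'nebiyar', but the attested form is 'nebigar'. The correspondence is irregular, so they are not cognates (the Feran form has a different source).

no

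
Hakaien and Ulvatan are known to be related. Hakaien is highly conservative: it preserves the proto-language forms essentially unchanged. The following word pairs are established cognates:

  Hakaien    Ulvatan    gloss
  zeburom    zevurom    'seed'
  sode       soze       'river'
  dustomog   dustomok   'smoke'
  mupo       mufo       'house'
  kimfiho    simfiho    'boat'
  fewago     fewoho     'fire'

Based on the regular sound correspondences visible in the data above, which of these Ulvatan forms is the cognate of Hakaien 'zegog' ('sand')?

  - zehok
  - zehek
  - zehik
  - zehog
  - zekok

fewago ~ fewoho — Hakaien g corresponds to Ulvatan h between vowels (before a back vowel).
dustomog ~ dustomok — Hakaien g corresponds to Ulvatan k word-finally.
Applying these to Hakaien 'zegog':
  zegog → zehog   (g→h between vowels (before a back vowel))
  zehog → zehok   (g→k word-finally)
So the Ulvatan cognate is 'zehok'.

zehok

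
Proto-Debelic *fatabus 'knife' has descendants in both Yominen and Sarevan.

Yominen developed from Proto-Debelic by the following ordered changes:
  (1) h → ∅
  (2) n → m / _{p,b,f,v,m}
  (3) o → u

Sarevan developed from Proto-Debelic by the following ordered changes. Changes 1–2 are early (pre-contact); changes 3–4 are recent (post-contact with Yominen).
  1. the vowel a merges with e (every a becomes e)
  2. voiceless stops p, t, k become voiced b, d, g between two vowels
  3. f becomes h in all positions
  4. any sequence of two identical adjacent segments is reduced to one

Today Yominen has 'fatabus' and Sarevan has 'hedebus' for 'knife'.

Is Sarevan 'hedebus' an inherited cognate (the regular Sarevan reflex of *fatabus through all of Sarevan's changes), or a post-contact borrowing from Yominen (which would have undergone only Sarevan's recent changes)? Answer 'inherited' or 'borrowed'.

inherited

If inherited, *fatabus would pass through all of Sarevan's changes:
Sarevan: *fatabus
  fatabus → fetebus   [vowel merger]
  fetebus → fedebus   [intervocalic voicing]
  fedebus → hedebus   [unconditioned shift]
  hedebus (rule 4 does not apply)
  giving Sarevan hedebus.
If borrowed from Yominen 'fatabus' after the early changes, it would undergo only the recent ones:
  rule 3 (unconditioned shift): fatabus → hatabus
  rule 4 (degemination): no change (hatabus)
  ⇒ as a loan: hatabus
Sarevan 'hedebus' matches the inherited outcome exactly, so it is an inherited cognate, not a loan.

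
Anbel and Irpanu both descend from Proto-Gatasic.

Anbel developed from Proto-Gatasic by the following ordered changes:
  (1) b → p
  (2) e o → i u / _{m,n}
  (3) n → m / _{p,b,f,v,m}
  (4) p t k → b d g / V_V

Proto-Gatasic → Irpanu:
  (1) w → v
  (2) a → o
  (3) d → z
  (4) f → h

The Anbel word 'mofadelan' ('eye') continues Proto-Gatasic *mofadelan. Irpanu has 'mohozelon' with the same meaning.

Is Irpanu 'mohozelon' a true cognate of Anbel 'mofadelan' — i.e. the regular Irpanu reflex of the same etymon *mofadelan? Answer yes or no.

yes

Derive the expected Irpanu reflex of *mofadelan:
Irpanu: *mofadelan > mofodelon > mofozelon > mohozelon  (by vowel merger, unconditioned shift, unconditioned shift)
Irpanu 'mohozelon' matches the regular reflex exactly, so the pair is cognate.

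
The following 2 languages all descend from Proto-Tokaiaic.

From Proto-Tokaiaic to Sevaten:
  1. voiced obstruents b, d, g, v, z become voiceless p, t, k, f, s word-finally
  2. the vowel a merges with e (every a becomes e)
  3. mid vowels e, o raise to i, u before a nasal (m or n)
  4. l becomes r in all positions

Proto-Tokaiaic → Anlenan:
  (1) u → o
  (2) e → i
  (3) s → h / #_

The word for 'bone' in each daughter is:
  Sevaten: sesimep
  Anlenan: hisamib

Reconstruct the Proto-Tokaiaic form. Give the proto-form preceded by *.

Position 1: Sevaten has s, Anlenan has h. Taking the neighbouring segments as reconstructed: Sevaten s can only go back to *s; Anlenan h could go back to *s or *h — the one source consistent with every daughter is *s.
Position 7: Sevaten has p, Anlenan has b. Anlenan preserves b here (none of its changes turn any other segment into b), so the proto-segment is *b.
Position 6: Sevaten has e, Anlenan has i. Taking the neighbouring segments as reconstructed: Sevaten e could go back to *a or *e; Anlenan i could go back to *e or *i — the one source consistent with every daughter is *e.
Verify the candidate proto-form against each daughter:
Sevaten: *sesameb
  sesameb → sesamep   [final devoicing]
  sesamep → sesemep   [vowel merger]
  sesemep → sesimep   [pre-nasal raising]
  sesimep (rule 4 does not apply)
  giving Sevaten sesimep.
Anlenan: start from *sesameb.
  rule 1: no change — sesameb
  rule 2 (vowel merger): sesameb → sisamib
  rule 3 (debuccalisation): sisamib → hisamib
  ⇒ Anlenan hisamib
Only *sesameb yields all of Sevaten sesimep, Anlenan hisamib.

*sesameb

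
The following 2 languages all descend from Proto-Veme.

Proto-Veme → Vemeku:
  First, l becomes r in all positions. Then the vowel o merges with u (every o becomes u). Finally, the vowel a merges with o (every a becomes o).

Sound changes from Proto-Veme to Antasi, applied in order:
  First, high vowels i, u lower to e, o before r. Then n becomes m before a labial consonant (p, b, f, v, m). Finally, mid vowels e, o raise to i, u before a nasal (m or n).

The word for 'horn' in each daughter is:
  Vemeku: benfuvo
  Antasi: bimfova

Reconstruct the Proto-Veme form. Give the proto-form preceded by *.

*benfova

Position 7: Vemeku has o, Antasi has a. Antasi preserves a here (none of its changes turn any other segment into a), so the proto-segment is *a.
Position 3: Vemeku has n, Antasi has m. Vemeku preserves n here (none of its changes turn any other segment into n), so the proto-segment is *n.
Position 2: Vemeku has e, Antasi has i. Vemeku preserves e here (none of its changes turn any other segment into e), so the proto-segment is *e.
Verify the candidate proto-form against each daughter:
Vemeku: *benfova > benfuva > benfuvo  (by vowel merger, vowel merger)
Antasi: *benfova > bemfova > bimfova  (by nasal place assimilation, pre-nasal raising)
No other proto-form is consistent with every reflex, so the reconstruction is *benfova.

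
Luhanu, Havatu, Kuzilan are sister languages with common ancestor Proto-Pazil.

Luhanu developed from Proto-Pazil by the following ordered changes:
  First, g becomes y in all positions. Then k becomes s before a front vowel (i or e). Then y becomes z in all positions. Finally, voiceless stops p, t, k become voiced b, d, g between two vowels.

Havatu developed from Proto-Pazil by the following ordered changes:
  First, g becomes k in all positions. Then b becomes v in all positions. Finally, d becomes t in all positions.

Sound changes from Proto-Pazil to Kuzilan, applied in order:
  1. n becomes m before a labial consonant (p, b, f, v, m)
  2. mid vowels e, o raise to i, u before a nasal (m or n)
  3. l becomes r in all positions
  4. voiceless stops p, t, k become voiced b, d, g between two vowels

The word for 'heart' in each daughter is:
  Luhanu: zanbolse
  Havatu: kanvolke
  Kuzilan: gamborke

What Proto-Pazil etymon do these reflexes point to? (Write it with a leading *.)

Position 7: Luhanu has s, Havatu has k, Kuzilan has k. Kuzilan preserves k here (none of its changes turn any other segment into k), so the proto-segment is *k.
Position 6: Luhanu has l, Havatu has l, Kuzilan has r. Luhanu preserves l here (none of its changes turn any other segment into l), so the proto-segment is *l.
This points to *ganbolke. Verify forward in each daughter:
Luhanu: *ganbolke
  ganbolke → yanbolke   [unconditioned shift]
  yanbolke → yanbolse   [palatalisation]
  yanbolse → zanbolse   [unconditioned shift]
  zanbolse (rule 4 does not apply)
  giving Luhanu zanbolse.
Havatu: start from *ganbolke.
  rule 1 (unconditioned shift): ganbolke → kanbolke
  rule 2 (unconditioned shift): kanbolke → kanvolke
  rule 3: no change — kanvolke
  ⇒ Havatu kanvolke
Kuzilan: start from *ganbolke.
  rule 1 (nasal place assimilation): ganbolke → gambolke
  rule 2: no change — gambolke
  rule 3 (unconditioned shift): gambolke → gamborke
  rule 4: no change — gamborke
  ⇒ Kuzilan gamborke
*ganbolke is the unique common source.

*ganbolke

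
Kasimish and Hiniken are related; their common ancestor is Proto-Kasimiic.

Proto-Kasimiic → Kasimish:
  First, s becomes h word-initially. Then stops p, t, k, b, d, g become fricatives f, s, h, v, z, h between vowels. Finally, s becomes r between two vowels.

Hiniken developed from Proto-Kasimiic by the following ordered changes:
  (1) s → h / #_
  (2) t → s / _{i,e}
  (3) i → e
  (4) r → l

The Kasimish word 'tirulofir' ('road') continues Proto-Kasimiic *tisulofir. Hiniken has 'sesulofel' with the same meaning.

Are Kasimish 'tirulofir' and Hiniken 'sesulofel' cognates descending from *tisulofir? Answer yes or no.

Derive the expected Hiniken reflex of *tisulofir:
Hiniken: *tisulofir
  tisulofir (rule 1 does not apply)
  tisulofir → sisulofir   [palatalisation]
  sisulofir → sesulofer   [vowel merger]
  sesulofer → sesulofel   [unconditioned shift]
  giving Hiniken sesulofel.
Hiniken 'sesulofel' matches the regular reflex exactly, so the pair is cognate.

yes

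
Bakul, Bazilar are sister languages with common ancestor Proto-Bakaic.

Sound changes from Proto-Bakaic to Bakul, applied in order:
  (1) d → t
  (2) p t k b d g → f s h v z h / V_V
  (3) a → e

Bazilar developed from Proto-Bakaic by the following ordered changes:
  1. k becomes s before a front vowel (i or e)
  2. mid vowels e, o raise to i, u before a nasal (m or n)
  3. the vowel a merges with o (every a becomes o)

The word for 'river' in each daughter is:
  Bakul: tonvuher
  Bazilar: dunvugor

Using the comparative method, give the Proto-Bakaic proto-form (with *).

Position 1: Bakul has t, Bazilar has d. Bazilar preserves d here (none of its changes turn any other segment into d), so the proto-segment is *d.
Position 7: Bakul has e, Bazilar has o. Taking the neighbouring segments as reconstructed: Bakul e could go back to *a or *e; Bazilar o could go back to *a or *o — the one source consistent with every daughter is *a.
Position 2: Bakul has o, Bazilar has u. Bakul preserves o here (none of its changes turn any other segment into o), so the proto-segment is *o.
This points to *donvugar. Verify forward in each daughter:
Bakul: *donvugar > tonvugar > tonvuhar > tonvuher  (by unconditioned shift, intervocalic lenition, vowel merger)
Bazilar: *donvugar > dunvugar > dunvugor  (by pre-nasal raising, vowel merger)
*donvugar is the unique common source.

*donvugar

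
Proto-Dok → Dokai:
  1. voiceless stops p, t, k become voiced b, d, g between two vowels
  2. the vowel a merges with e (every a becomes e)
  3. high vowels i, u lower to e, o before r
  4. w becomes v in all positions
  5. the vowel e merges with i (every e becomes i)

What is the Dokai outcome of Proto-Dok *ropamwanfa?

robimvinfi

Dokai: start from *ropamwanfa.
  rule 1 (intervocalic voicing): ropamwanfa → robamwanfa
  rule 2 (vowel merger): robamwanfa → robemwenfe
  rule 3: no change — robemwenfe
  rule 4 (unconditioned shift): robemwenfe → robemvenfe
  rule 5 (vowel merger): robemvenfe → robimvinfi
  ⇒ Dokai robimvinfi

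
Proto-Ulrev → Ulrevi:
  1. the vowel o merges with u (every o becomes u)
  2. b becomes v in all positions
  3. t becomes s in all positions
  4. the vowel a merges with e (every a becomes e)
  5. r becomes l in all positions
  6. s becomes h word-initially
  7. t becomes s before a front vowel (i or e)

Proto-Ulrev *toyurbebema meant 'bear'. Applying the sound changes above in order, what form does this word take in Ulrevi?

Ulrevi: *toyurbebema > tuyurbebema > tuyurvevema > suyurvevema > suyurveveme > suyulveveme > huyulveveme  (by vowel merger, unconditioned shift, unconditioned shift, vowel merger, unconditioned shift, debuccalisation)

huyulveveme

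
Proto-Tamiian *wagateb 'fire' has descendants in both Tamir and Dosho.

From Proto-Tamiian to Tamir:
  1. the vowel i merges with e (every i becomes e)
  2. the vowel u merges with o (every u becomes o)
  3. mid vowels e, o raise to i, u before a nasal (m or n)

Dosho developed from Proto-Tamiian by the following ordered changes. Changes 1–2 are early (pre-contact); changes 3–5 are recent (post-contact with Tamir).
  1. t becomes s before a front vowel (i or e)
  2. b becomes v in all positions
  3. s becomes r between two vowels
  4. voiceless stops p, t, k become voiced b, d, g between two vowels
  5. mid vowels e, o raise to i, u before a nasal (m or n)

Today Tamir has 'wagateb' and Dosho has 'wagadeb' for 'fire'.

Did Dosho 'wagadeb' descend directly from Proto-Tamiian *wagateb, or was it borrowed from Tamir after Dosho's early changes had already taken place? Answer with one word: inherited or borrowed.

If inherited, *wagateb would pass through all of Dosho's changes:
Dosho: start from *wagateb.
  rule 1 (palatalisation): wagateb → wagaseb
  rule 2 (unconditioned shift): wagaseb → wagasev
  rule 3 (rhotacism): wagasev → wagarev
  rule 4: no change — wagarev
  rule 5: no change — wagarev
  ⇒ Dosho wagarev
If borrowed from Tamir 'wagateb' after the early changes, it would undergo only the recent ones:
  rule 3 (rhotacism): no change (wagateb)
  rule 4 (intervocalic voicing): wagateb → wagadeb
  rule 5 (pre-nasal raising): no change (wagadeb)
  ⇒ as a loan: wagadeb
Dosho 'wagadeb' matches the loan outcome 'wagadeb', not the inherited 'wagarev' — it skipped the early Dosho changes, so it was borrowed from Tamir.

borrowed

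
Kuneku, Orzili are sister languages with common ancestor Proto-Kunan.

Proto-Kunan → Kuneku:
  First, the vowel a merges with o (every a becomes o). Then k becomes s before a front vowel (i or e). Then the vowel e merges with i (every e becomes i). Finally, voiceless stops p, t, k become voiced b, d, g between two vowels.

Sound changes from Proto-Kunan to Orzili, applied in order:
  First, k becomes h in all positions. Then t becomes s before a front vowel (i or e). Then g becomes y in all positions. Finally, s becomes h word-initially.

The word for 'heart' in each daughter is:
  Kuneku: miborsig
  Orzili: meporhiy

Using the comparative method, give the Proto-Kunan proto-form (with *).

Position 3: Kuneku has b, Orzili has p. Orzili preserves p here (none of its changes turn any other segment into p), so the proto-segment is *p.
Position 6: Kuneku has s, Orzili has h. Taking the neighbouring segments as reconstructed: Kuneku s could go back to *k or *s; Orzili h could go back to *k or *h — the one source consistent with every daughter is *k.
Position 8: Kuneku has g, Orzili has y. Taking the neighbouring segments as reconstructed: Kuneku g can only go back to *g; Orzili y could go back to *g or *y — the one source consistent with every daughter is *g.
Verify the candidate proto-form against each daughter:
Kuneku: *meporkig > meporsig > miporsig > miborsig  (by palatalisation, vowel merger, intervocalic voicing)
Orzili: *meporkig > meporhig > meporhiy  (by unconditioned shift, unconditioned shift)
No other proto-form is consistent with every reflex, so the reconstruction is *meporkig.

*meporkig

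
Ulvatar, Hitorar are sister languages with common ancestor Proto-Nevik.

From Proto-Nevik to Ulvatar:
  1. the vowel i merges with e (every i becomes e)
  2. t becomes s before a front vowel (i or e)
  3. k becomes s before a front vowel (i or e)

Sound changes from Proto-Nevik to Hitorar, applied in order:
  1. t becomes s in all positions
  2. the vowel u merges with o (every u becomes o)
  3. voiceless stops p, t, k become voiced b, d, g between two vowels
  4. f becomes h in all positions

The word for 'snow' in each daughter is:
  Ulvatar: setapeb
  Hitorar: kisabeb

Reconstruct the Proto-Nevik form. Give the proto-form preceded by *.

Position 1: Ulvatar has s, Hitorar has k. Hitorar preserves k here (none of its changes turn any other segment into k), so the proto-segment is *k.
Position 3: Ulvatar has t, Hitorar has s. Ulvatar preserves t here (none of its changes turn any other segment into t), so the proto-segment is *t.
Position 5: Ulvatar has p, Hitorar has b. Ulvatar preserves p here (none of its changes turn any other segment into p), so the proto-segment is *p.
This points to *kitapeb. Verify forward in each daughter:
Ulvatar: start from *kitapeb.
  rule 1 (vowel merger): kitapeb → ketapeb
  rule 2: no change — ketapeb
  rule 3 (palatalisation): ketapeb → setapeb
  ⇒ Ulvatar setapeb
Hitorar: *kitapeb > kisapeb > kisabeb  (by unconditioned shift, intervocalic voicing)
*kitapeb is the unique common source.

*kitapeb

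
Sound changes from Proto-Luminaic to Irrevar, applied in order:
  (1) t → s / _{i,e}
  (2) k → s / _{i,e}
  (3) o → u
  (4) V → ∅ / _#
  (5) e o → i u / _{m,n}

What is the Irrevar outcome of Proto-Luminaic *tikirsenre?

Irrevar: *tikirsenre
  tikirsenre → sikirsenre   [palatalisation]
  sikirsenre → sisirsenre   [palatalisation]
  sisirsenre (rule 3 does not apply)
  sisirsenre → sisirsenr   [apocope]
  sisirsenr → sisirsinr   [pre-nasal raising]
  giving Irrevar sisirsinr.

sisirsinr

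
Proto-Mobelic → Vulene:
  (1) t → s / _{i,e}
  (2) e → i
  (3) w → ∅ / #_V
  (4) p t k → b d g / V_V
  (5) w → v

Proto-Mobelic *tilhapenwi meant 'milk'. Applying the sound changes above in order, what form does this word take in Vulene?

Vulene: start from *tilhapenwi.
  rule 1 (palatalisation): tilhapenwi → silhapenwi
  rule 2 (vowel merger): silhapenwi → silhapinwi
  rule 3: no change — silhapinwi
  rule 4 (intervocalic voicing): silhapinwi → silhabinwi
  rule 5 (unconditioned shift): silhabinwi → silhabinvi
  ⇒ Vulene silhabinvi

silhabinvi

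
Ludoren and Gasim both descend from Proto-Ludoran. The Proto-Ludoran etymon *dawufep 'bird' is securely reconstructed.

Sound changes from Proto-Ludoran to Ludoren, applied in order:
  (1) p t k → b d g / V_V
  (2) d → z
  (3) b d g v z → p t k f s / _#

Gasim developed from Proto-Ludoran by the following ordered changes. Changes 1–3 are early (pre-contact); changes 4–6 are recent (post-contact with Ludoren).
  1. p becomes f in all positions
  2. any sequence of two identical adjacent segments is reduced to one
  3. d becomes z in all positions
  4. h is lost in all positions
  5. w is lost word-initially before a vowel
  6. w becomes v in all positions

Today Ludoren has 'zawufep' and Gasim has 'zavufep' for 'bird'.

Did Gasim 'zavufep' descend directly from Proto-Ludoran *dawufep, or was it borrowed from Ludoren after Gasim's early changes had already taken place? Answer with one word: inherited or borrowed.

If inherited, *dawufep would pass through all of Gasim's changes:
Gasim: start from *dawufep.
  rule 1 (unconditioned shift): dawufep → dawufef
  rule 2: no change — dawufef
  rule 3 (unconditioned shift): dawufef → zawufef
  rule 4: no change — zawufef
  rule 5: no change — zawufef
  rule 6 (unconditioned shift): zawufef → zavufef
  ⇒ Gasim zavufef
If borrowed from Ludoren 'zawufep' after the early changes, it would undergo only the recent ones:
  rule 4 (h-loss): no change (zawufep)
  rule 5 (glide loss): no change (zawufep)
  rule 6 (unconditioned shift): zawufep → zavufep
  ⇒ as a loan: zavufep
Gasim 'zavufep' matches the loan outcome 'zavufep', not the inherited 'zavufef' — it skipped the early Gasim changes, so it was borrowed from Ludoren.

borrowed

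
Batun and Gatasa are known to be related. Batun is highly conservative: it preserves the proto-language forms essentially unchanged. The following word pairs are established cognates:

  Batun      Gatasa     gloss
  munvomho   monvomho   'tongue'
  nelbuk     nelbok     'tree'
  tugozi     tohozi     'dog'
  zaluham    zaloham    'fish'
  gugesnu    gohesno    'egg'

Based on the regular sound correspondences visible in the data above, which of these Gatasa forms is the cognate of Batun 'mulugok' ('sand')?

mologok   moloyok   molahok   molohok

nelbuk ~ nelbok, tugozi ~ tohozi — Batun u corresponds to Gatasa o after a consonant, before a consonant other than r, m, n, p, b, f, v.
tugozi ~ tohozi — Batun g corresponds to Gatasa h between vowels (before a back vowel).
Applying these to Batun 'mulugok':
  mulugok → molugok   (u→o after a consonant, before a consonant other than r, m, n, p, b, f, v)
  molugok → mologok   (u→o after a consonant, before a consonant other than r, m, n, p, b, f, v)
  mologok → molohok   (g→h between vowels (before a back vowel))
So the Gatasa cognate is 'molohok'.

molohok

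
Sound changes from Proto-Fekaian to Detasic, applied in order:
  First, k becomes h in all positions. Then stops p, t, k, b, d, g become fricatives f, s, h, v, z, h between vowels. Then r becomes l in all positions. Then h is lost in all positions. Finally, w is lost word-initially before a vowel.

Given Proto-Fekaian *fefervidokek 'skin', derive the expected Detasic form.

Detasic: start from *fefervidokek.
  rule 1 (unconditioned shift): fefervidokek → fefervidoheh
  rule 2 (intervocalic lenition): fefervidoheh → fefervizoheh
  rule 3 (unconditioned shift): fefervizoheh → fefelvizoheh
  rule 4 (h-loss): fefelvizoheh → fefelvizoe
  rule 5: no change — fefelvizoe
  ⇒ Detasic fefelvizoe

fefelvizoe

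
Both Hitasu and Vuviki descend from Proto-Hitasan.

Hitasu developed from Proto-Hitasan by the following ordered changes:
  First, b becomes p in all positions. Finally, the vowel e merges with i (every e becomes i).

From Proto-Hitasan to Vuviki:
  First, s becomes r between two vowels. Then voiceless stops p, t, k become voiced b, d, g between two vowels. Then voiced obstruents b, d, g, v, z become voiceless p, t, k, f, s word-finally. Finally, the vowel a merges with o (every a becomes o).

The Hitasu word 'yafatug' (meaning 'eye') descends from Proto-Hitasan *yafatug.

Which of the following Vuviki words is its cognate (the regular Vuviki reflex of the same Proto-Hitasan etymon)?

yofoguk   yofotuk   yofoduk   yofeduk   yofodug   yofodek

yofoduk

Vuviki: start from *yafatug.
  rule 1: no change — yafatug
  rule 2 (intervocalic voicing): yafatug → yafadug
  rule 3 (final devoicing): yafadug → yafaduk
  rule 4 (vowel merger): yafaduk → yofoduk
  ⇒ Vuviki yofoduk
Only 'yofoduk' matches the regular Vuviki development of *yafatug.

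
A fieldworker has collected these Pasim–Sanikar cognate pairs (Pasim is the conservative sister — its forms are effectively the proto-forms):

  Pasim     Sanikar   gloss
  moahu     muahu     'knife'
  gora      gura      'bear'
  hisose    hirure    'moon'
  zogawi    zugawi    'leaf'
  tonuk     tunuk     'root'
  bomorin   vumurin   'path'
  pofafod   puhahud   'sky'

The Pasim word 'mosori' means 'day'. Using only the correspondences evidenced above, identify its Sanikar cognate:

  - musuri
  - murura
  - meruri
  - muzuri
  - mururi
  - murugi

hisose ~ hirure, zogawi ~ zugawi — Pasim o corresponds to Sanikar u after a consonant, before a consonant other than r, m, n, p, b, f, v.
hisose ~ hirure — Pasim s corresponds to Sanikar r between vowels (before a back vowel).
gora ~ gura, bomorin ~ vumurin — Pasim o corresponds to Sanikar u after a consonant, before r.
Applying these to Pasim 'mosori':
  mosori → musori   (o→u after a consonant, before a consonant other than r, m, n, p, b, f, v)
  musori → murori   (s→r between vowels (before a back vowel))
  murori → mururi   (o→u after a consonant, before r)
So the Sanikar cognate is 'mururi'.

mururi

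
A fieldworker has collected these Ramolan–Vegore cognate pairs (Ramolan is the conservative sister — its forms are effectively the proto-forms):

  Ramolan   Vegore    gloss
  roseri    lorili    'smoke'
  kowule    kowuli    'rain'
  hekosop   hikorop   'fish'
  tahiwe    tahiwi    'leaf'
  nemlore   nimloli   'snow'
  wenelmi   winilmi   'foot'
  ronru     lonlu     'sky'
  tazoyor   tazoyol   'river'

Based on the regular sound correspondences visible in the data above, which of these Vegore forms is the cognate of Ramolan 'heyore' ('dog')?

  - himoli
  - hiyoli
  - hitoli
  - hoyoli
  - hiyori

hiyoli

hekosop ~ hikorop, wenelmi ~ winilmi — Ramolan e corresponds to Vegore i after a consonant, before a consonant other than r, m, n, p, b, f, v.
nemlore ~ nimloli — Ramolan r corresponds to Vegore l between vowels (before a front vowel).
kowule ~ kowuli, tahiwe ~ tahiwi — Ramolan e corresponds to Vegore i word-finally.
Applying these to Ramolan 'heyore':
  heyore → hiyore   (e→i after a consonant, before a consonant other than r, m, n, p, b, f, v)
  hiyore → hiyole   (r→l between vowels (before a front vowel))
  hiyole → hiyoli   (e→i word-finally)
So the Vegore cognate is 'hiyoli'.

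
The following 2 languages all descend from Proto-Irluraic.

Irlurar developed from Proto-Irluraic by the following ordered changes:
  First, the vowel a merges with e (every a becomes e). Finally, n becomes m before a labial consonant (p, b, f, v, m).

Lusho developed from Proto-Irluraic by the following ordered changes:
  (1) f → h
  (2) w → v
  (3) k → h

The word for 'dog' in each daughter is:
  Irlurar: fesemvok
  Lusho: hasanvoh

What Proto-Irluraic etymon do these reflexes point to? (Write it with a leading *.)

*fasanvok

Position 5: Irlurar has m, Lusho has n. Lusho preserves n here (none of its changes turn any other segment into n), so the proto-segment is *n.
Position 8: Irlurar has k, Lusho has h. Irlurar preserves k here (none of its changes turn any other segment into k), so the proto-segment is *k.
Position 2: Irlurar has e, Lusho has a. Lusho preserves a here (none of its changes turn any other segment into a), so the proto-segment is *a.
Verify the candidate proto-form against each daughter:
Irlurar: *fasanvok
  fasanvok → fesenvok   [vowel merger]
  fesenvok → fesemvok   [nasal place assimilation]
  giving Irlurar fesemvok.
Lusho: start from *fasanvok.
  rule 1 (unconditioned shift): fasanvok → hasanvok
  rule 2: no change — hasanvok
  rule 3 (unconditioned shift): hasanvok → hasanvoh
  ⇒ Lusho hasanvoh
No other proto-form is consistent with every reflex, so the reconstruction is *fasanvok.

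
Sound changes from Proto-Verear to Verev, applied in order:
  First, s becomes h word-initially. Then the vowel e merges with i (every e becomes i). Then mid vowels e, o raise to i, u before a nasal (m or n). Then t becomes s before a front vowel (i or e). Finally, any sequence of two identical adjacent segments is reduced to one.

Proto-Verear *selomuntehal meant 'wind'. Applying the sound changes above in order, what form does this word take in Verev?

hilumunsihal

Verev: *selomuntehal
  selomuntehal → helomuntehal   [debuccalisation]
  helomuntehal → hilomuntihal   [vowel merger]
  hilomuntihal → hilumuntihal   [pre-nasal raising]
  hilumuntihal → hilumunsihal   [palatalisation]
  hilumunsihal (rule 5 does not apply)
  giving Verev hilumunsihal.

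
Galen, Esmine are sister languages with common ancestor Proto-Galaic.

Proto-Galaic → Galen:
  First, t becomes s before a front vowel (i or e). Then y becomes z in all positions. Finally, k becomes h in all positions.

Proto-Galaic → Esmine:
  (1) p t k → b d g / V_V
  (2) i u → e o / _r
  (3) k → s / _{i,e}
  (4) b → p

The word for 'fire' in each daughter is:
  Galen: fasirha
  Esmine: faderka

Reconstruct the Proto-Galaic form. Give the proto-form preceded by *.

*fatirka

Position 6: Galen has h, Esmine has k. Esmine preserves k here (none of its changes turn any other segment into k), so the proto-segment is *k.
Position 3: Galen has s, Esmine has d. Taking the neighbouring segments as reconstructed: Galen s could go back to *t or *s; Esmine d could go back to *t or *d — the one source consistent with every daughter is *t.
Position 4: Galen has i, Esmine has e. Galen preserves i here (none of its changes turn any other segment into i), so the proto-segment is *i.
Continuing position by position gives *fatirka; check it forward:
Galen: *fatirka
  fatirka → fasirka   [palatalisation]
  fasirka (rule 2 does not apply)
  fasirka → fasirha   [unconditioned shift]
  giving Galen fasirha.
Esmine: start from *fatirka.
  rule 1 (intervocalic voicing): fatirka → fadirka
  rule 2 (pre-rhotic lowering): fadirka → faderka
  rule 3: no change — faderka
  rule 4: no change — faderka
  ⇒ Esmine faderka
No other proto-form is consistent with every reflex, so the reconstruction is *fatirka.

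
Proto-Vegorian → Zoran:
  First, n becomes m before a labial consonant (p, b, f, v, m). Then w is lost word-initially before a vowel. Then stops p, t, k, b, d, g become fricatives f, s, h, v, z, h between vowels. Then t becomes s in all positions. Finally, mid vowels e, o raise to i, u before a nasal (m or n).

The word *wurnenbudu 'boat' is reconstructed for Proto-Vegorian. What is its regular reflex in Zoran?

Zoran: *wurnenbudu > wurnembudu > urnembudu > urnembuzu > urnimbuzu  (by nasal place assimilation, glide loss, intervocalic lenition, pre-nasal raising)

urnimbuzu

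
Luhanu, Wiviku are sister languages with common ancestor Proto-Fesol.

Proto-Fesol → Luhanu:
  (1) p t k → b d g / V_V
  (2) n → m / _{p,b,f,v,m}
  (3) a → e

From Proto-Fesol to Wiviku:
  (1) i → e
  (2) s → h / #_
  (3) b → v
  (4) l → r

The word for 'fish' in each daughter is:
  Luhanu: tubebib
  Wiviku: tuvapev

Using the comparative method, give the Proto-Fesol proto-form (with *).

*tubapib

Position 6: Luhanu has i, Wiviku has e. Luhanu preserves i here (none of its changes turn any other segment into i), so the proto-segment is *i.
Position 5: Luhanu has b, Wiviku has p. Wiviku preserves p here (none of its changes turn any other segment into p), so the proto-segment is *p.
This points to *tubapib. Verify forward in each daughter:
Luhanu: start from *tubapib.
  rule 1 (intervocalic voicing): tubapib → tubabib
  rule 2: no change — tubabib
  rule 3 (vowel merger): tubabib → tubebib
  ⇒ Luhanu tubebib
Wiviku: *tubapib > tubapeb > tuvapev  (by vowel merger, unconditioned shift)
Only *tubapib yields all of Luhanu tubebib, Wiviku tuvapev.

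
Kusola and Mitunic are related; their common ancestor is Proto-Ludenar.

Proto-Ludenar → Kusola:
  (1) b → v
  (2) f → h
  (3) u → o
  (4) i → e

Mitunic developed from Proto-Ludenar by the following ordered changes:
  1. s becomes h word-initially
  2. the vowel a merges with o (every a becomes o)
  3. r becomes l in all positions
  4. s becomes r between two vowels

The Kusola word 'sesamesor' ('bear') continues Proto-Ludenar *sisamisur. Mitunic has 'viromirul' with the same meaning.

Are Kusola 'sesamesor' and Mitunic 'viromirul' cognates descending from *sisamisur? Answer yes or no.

Derive the expected Mitunic reflex of *sisamisur:
Mitunic: start from *sisamisur.
  rule 1 (debuccalisation): sisamisur → hisamisur
  rule 2 (vowel merger): hisamisur → hisomisur
  rule 3 (unconditioned shift): hisomisur → hisomisul
  rule 4 (rhotacism): hisomisul → hiromirul
  ⇒ Mitunic hiromirul
The regular Mitunic reflex would be 'hiromirul', but the attested form is 'viromirul'. The correspondence is irregular, so they are not cognates (the Mitunic form has a different source).

no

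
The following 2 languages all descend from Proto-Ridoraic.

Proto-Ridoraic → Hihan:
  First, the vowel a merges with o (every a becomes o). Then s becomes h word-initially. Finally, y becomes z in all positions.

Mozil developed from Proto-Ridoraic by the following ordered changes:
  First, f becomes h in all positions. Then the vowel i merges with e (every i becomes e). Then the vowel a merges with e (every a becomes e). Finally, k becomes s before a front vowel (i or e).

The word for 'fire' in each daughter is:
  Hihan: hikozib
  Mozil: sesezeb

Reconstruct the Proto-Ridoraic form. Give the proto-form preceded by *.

*sikazib

Position 3: Hihan has k, Mozil has s. Hihan preserves k here (none of its changes turn any other segment into k), so the proto-segment is *k.
Position 4: Hihan has o, Mozil has e. Taking the neighbouring segments as reconstructed: Hihan o could go back to *a or *o; Mozil e could go back to *a or *e or *i — the one source consistent with every daughter is *a.
Position 2: Hihan has i, Mozil has e. Hihan preserves i here (none of its changes turn any other segment into i), so the proto-segment is *i.
Continuing position by position gives *sikazib; check it forward:
Hihan: start from *sikazib.
  rule 1 (vowel merger): sikazib → sikozib
  rule 2 (debuccalisation): sikozib → hikozib
  rule 3: no change — hikozib
  ⇒ Hihan hikozib
Mozil: start from *sikazib.
  rule 1: no change — sikazib
  rule 2 (vowel merger): sikazib → sekazeb
  rule 3 (vowel merger): sekazeb → sekezeb
  rule 4 (palatalisation): sekezeb → sesezeb
  ⇒ Mozil sesezeb
*sikazib is the unique common source.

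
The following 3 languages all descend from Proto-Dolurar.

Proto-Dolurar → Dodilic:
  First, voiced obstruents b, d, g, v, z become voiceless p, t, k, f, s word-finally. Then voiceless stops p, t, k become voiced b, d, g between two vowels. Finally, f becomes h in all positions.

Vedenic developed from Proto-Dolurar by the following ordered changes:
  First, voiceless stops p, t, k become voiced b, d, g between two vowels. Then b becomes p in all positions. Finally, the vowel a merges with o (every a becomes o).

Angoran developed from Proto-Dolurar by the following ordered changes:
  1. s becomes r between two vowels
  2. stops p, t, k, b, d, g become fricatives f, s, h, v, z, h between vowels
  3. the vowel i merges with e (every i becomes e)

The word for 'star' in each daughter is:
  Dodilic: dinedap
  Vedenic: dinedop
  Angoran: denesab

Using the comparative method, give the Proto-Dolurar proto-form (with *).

Position 7: Dodilic has p, Vedenic has p, Angoran has b. Angoran preserves b here (none of its changes turn any other segment into b), so the proto-segment is *b.
Position 2: Dodilic has i, Vedenic has i, Angoran has e. Dodilic preserves i here (none of its changes turn any other segment into i), so the proto-segment is *i.
Position 6: Dodilic has a, Vedenic has o, Angoran has a. Dodilic preserves a here (none of its changes turn any other segment into a), so the proto-segment is *a.
Continuing position by position gives *dinetab; check it forward:
Dodilic: *dinetab
  dinetab → dinetap   [final devoicing]
  dinetap → dinedap   [intervocalic voicing]
  dinedap (rule 3 does not apply)
  giving Dodilic dinedap.
Vedenic: start from *dinetab.
  rule 1 (intervocalic voicing): dinetab → dinedab
  rule 2 (unconditioned shift): dinedab → dinedap
  rule 3 (vowel merger): dinedap → dinedop
  ⇒ Vedenic dinedop
Angoran: *dinetab > dinesab > denesab  (by intervocalic lenition, vowel merger)
Only *dinetab yields all of Dodilic dinedap, Vedenic dinedop, Angoran denesab.

*dinetab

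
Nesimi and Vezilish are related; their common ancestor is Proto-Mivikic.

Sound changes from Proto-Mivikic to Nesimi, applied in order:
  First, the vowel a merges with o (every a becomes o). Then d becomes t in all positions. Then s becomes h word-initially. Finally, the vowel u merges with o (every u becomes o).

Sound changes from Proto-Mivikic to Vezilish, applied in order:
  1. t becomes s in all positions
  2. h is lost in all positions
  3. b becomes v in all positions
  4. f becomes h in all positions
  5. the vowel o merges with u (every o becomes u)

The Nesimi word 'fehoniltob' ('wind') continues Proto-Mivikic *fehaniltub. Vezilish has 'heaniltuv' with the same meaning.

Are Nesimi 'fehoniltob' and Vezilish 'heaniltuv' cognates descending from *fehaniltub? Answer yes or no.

no

Derive the expected Vezilish reflex of *fehaniltub:
Vezilish: *fehaniltub > fehanilsub > feanilsub > feanilsuv > heanilsuv  (by unconditioned shift, h-loss, unconditioned shift, unconditioned shift)
The regular Vezilish reflex would be 'heanilsuv', but the attested form is 'heaniltuv'. The correspondence is irregular, so they are not cognates (the Vezilish form has a different source).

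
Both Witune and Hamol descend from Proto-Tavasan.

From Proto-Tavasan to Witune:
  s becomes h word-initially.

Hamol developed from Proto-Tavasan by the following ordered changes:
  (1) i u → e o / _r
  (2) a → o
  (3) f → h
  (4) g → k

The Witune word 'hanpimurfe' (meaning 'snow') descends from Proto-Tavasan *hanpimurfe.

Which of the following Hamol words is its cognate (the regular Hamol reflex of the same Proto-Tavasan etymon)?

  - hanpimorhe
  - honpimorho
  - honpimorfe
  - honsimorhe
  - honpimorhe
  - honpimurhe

Hamol: *hanpimurfe
  hanpimurfe → hanpimorfe   [pre-rhotic lowering]
  hanpimorfe → honpimorfe   [vowel merger]
  honpimorfe → honpimorhe   [unconditioned shift]
  honpimorhe (rule 4 does not apply)
  giving Hamol honpimorhe.
The other candidates each miss or misapply at least one Hamol change.

honpimorhe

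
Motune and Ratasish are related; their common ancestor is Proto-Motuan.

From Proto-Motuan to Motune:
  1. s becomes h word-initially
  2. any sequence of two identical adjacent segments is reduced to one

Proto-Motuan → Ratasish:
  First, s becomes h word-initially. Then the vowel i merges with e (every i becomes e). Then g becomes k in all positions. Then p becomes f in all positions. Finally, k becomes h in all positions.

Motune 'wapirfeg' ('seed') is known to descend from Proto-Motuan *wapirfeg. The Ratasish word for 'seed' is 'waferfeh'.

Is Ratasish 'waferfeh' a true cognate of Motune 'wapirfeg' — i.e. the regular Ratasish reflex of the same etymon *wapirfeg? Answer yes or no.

Derive the expected Ratasish reflex of *wapirfeg:
Ratasish: *wapirfeg > waperfeg > waperfek > waferfek > waferfeh  (by vowel merger, unconditioned shift, unconditioned shift, unconditioned shift)
Ratasish 'waferfeh' matches the regular reflex exactly, so the pair is cognate.

yes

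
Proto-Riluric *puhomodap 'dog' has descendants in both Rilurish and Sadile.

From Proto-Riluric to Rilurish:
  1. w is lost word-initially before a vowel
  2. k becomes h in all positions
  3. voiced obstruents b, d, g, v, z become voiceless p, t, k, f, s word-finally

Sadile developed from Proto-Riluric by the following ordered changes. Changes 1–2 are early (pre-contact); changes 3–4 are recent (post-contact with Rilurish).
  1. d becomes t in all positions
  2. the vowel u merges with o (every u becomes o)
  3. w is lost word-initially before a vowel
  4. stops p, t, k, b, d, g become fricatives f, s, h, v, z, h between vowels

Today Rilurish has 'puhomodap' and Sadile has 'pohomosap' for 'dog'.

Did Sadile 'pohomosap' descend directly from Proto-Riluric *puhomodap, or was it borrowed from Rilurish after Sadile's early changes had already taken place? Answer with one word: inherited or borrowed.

inherited

If inherited, *puhomodap would pass through all of Sadile's changes:
Sadile: start from *puhomodap.
  rule 1 (unconditioned shift): puhomodap → puhomotap
  rule 2 (vowel merger): puhomotap → pohomotap
  rule 3: no change — pohomotap
  rule 4 (intervocalic lenition): pohomotap → pohomosap
  ⇒ Sadile pohomosap
If borrowed from Rilurish 'puhomodap' after the early changes, it would undergo only the recent ones:
  rule 3 (glide loss): no change (puhomodap)
  rule 4 (intervocalic lenition): puhomodap → puhomozap
  ⇒ as a loan: puhomozap
Sadile 'pohomosap' matches the inherited outcome exactly, so it is an inherited cognate, not a loan.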